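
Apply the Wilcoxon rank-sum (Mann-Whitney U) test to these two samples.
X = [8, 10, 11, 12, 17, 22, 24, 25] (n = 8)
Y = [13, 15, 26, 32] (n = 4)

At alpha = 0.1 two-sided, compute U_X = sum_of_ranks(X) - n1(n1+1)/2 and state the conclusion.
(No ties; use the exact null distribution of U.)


Step 1: Combine and sort all 12 observations; assign midranks.
sorted (value, group): (8,X), (10,X), (11,X), (12,X), (13,Y), (15,Y), (17,X), (22,X), (24,X), (25,X), (26,Y), (32,Y)
ranks: 8->1, 10->2, 11->3, 12->4, 13->5, 15->6, 17->7, 22->8, 24->9, 25->10, 26->11, 32->12
Step 2: Rank sum for X: R1 = 1 + 2 + 3 + 4 + 7 + 8 + 9 + 10 = 44.
Step 3: U_X = R1 - n1(n1+1)/2 = 44 - 8*9/2 = 44 - 36 = 8.
       U_Y = n1*n2 - U_X = 32 - 8 = 24.
Step 4: No ties, so the exact null distribution of U (based on enumerating the C(12,8) = 495 equally likely rank assignments) gives the two-sided p-value.
Step 5: p-value = 0.214141; compare to alpha = 0.1. fail to reject H0.

U_X = 8, p = 0.214141, fail to reject H0 at alpha = 0.1.


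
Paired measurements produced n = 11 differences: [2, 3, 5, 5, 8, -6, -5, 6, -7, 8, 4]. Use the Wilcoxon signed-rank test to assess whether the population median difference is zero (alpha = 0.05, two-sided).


Step 1: Drop any zero differences (none here) and take |d_i|.
|d| = [2, 3, 5, 5, 8, 6, 5, 6, 7, 8, 4]
Step 2: Midrank |d_i| (ties get averaged ranks).
ranks: |2|->1, |3|->2, |5|->5, |5|->5, |8|->10.5, |6|->7.5, |5|->5, |6|->7.5, |7|->9, |8|->10.5, |4|->3
Step 3: Attach original signs; sum ranks with positive sign and with negative sign.
W+ = 1 + 2 + 5 + 5 + 10.5 + 7.5 + 10.5 + 3 = 44.5
W- = 7.5 + 5 + 9 = 21.5
(Check: W+ + W- = 66 should equal n(n+1)/2 = 66.)
Step 4: Test statistic W = min(W+, W-) = 21.5.
Step 5: Ties in |d|, so use the tie-corrected normal approximation.
        E[W] = n(n+1)/4 = 11*12/4 = 33.
        Tie groups: |d|=5 (t=3), |d|=6 (t=2), |d|=8 (t=2); sum(t^3 - t) = 36.
        Var[W] = n(n+1)(2n+1)/24 - sum(t^3-t)/48 = 3036/24 - 36/48 = 125.75.
        z = (W - E[W]) / sqrt(Var[W]) = (21.5 - 33) / 11.2138 = -1.0255.
        Two-sided p = 2*Phi(z) = 0.305118.
Step 6: alpha = 0.05. fail to reject H0.

W+ = 44.5, W- = 21.5, W = min = 21.5, p = 0.305118, fail to reject H0.


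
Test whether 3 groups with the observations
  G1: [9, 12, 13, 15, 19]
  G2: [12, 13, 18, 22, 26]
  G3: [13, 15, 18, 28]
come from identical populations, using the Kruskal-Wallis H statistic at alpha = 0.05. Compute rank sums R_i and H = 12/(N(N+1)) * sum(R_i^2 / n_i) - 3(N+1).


Step 1: Combine all N = 14 observations and assign midranks.
sorted (value, group, rank): (9,G1,1), (12,G1,2.5), (12,G2,2.5), (13,G1,5), (13,G2,5), (13,G3,5), (15,G1,7.5), (15,G3,7.5), (18,G2,9.5), (18,G3,9.5), (19,G1,11), (22,G2,12), (26,G2,13), (28,G3,14)
Step 2: Sum ranks within each group.
R_1 = 27 (n_1 = 5)
R_2 = 42 (n_2 = 5)
R_3 = 36 (n_3 = 4)
Step 3: H = 12/(N(N+1)) * sum(R_i^2/n_i) - 3(N+1)
     = 12/(14*15) * (27^2/5 + 42^2/5 + 36^2/4) - 3*15
     = 0.057143 * 822.6 - 45
     = 2.005714.
Step 4: Ties present; correction factor C = 1 - 42/(14^3 - 14) = 0.984615. Corrected H = 2.005714 / 0.984615 = 2.037054.
Step 5: Under H0, H ~ chi^2(2); p-value = 0.361127.
Step 6: alpha = 0.05. fail to reject H0.

H = 2.0371, df = 2, p = 0.361127, fail to reject H0.


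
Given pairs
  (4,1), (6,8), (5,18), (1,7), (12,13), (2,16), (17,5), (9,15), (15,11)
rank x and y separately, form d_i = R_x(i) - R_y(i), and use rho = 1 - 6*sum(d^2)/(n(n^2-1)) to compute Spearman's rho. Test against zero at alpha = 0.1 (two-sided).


Step 1: Rank x and y separately (midranks; no ties here).
rank(x): 4->3, 6->5, 5->4, 1->1, 12->7, 2->2, 17->9, 9->6, 15->8
rank(y): 1->1, 8->4, 18->9, 7->3, 13->6, 16->8, 5->2, 15->7, 11->5
Step 2: d_i = R_x(i) - R_y(i); compute d_i^2.
  (3-1)^2=4, (5-4)^2=1, (4-9)^2=25, (1-3)^2=4, (7-6)^2=1, (2-8)^2=36, (9-2)^2=49, (6-7)^2=1, (8-5)^2=9
sum(d^2) = 130.
Step 3: rho = 1 - 6*130 / (9*(9^2 - 1)) = 1 - 780/720 = -0.083333.
Step 4: Under H0, t = rho * sqrt((n-2)/(1-rho^2)) = -0.2212 ~ t(7).
Step 5: Two-sided p-value from the t-distribution with 7 df = 0.831214.
Step 6: alpha = 0.1. fail to reject H0.

rho = -0.0833, p = 0.831214, fail to reject H0 at alpha = 0.1.


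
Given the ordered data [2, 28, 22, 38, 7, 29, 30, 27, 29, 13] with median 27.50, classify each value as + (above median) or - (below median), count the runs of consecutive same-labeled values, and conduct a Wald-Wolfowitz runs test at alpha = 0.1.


Step 1: Compute median = 27.50; label A = above, B = below.
Labels in order: BABABAABAB  (n_A = 5, n_B = 5)
Step 2: Count runs R = 9.
Step 3: Under H0 (random ordering), E[R] = 2*n_A*n_B/(n_A+n_B) + 1 = 2*5*5/10 + 1 = 6.0000.
        Var[R] = 2*n_A*n_B*(2*n_A*n_B - n_A - n_B) / ((n_A+n_B)^2 * (n_A+n_B-1)) = 2000/900 = 2.2222.
        SD[R] = 1.4907.
Step 4: Continuity-corrected z = (R - 0.5 - E[R]) / SD[R] = (9 - 0.5 - 6.0000) / 1.4907 = 1.6771.
Step 5: Two-sided p-value via normal approximation = 2*(1 - Phi(|z|)) = 0.093533.
Step 6: alpha = 0.1. reject H0.

R = 9, z = 1.6771, p = 0.093533, reject H0.


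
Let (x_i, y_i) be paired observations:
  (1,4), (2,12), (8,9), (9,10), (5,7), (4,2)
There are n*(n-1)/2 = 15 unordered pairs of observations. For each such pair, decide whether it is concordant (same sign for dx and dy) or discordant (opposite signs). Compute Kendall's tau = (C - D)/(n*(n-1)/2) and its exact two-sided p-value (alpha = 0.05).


Step 1: Enumerate the 15 unordered pairs (i,j) with i<j and classify each by sign(x_j-x_i) * sign(y_j-y_i).
  (1,2):dx=+1,dy=+8->C; (1,3):dx=+7,dy=+5->C; (1,4):dx=+8,dy=+6->C; (1,5):dx=+4,dy=+3->C
  (1,6):dx=+3,dy=-2->D; (2,3):dx=+6,dy=-3->D; (2,4):dx=+7,dy=-2->D; (2,5):dx=+3,dy=-5->D
  (2,6):dx=+2,dy=-10->D; (3,4):dx=+1,dy=+1->C; (3,5):dx=-3,dy=-2->C; (3,6):dx=-4,dy=-7->C
  (4,5):dx=-4,dy=-3->C; (4,6):dx=-5,dy=-8->C; (5,6):dx=-1,dy=-5->C
Step 2: C = 10, D = 5, total pairs = 15.
Step 3: tau = (C - D)/(n(n-1)/2) = (10 - 5)/15 = 0.333333.
Step 4: Exact two-sided p-value (enumerate n! = 720 permutations of y under H0): p = 0.469444.
Step 5: alpha = 0.05. fail to reject H0.

tau_b = 0.3333 (C=10, D=5), p = 0.469444, fail to reject H0.


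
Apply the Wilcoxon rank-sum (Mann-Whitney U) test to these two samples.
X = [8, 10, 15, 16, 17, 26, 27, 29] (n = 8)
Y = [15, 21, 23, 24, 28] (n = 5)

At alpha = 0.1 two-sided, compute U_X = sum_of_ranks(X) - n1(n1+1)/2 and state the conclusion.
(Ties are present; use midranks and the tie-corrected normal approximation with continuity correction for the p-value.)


Step 1: Combine and sort all 13 observations; assign midranks.
sorted (value, group): (8,X), (10,X), (15,X), (15,Y), (16,X), (17,X), (21,Y), (23,Y), (24,Y), (26,X), (27,X), (28,Y), (29,X)
ranks: 8->1, 10->2, 15->3.5, 15->3.5, 16->5, 17->6, 21->7, 23->8, 24->9, 26->10, 27->11, 28->12, 29->13
Step 2: Rank sum for X: R1 = 1 + 2 + 3.5 + 5 + 6 + 10 + 11 + 13 = 51.5.
Step 3: U_X = R1 - n1(n1+1)/2 = 51.5 - 8*9/2 = 51.5 - 36 = 15.5.
       U_Y = n1*n2 - U_X = 40 - 15.5 = 24.5.
Step 4: Ties are present, so use the tie-corrected normal approximation (with continuity correction) for the p-value.
Step 5: p-value = 0.557643; compare to alpha = 0.1. fail to reject H0.

U_X = 15.5, p = 0.557643, fail to reject H0 at alpha = 0.1.


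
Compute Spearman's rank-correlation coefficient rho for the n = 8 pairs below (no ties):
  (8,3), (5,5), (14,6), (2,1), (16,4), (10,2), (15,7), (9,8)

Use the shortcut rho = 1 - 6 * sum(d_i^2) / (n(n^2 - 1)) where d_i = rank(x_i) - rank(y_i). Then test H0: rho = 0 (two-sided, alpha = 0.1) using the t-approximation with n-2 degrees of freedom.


Step 1: Rank x and y separately (midranks; no ties here).
rank(x): 8->3, 5->2, 14->6, 2->1, 16->8, 10->5, 15->7, 9->4
rank(y): 3->3, 5->5, 6->6, 1->1, 4->4, 2->2, 7->7, 8->8
Step 2: d_i = R_x(i) - R_y(i); compute d_i^2.
  (3-3)^2=0, (2-5)^2=9, (6-6)^2=0, (1-1)^2=0, (8-4)^2=16, (5-2)^2=9, (7-7)^2=0, (4-8)^2=16
sum(d^2) = 50.
Step 3: rho = 1 - 6*50 / (8*(8^2 - 1)) = 1 - 300/504 = 0.404762.
Step 4: Under H0, t = rho * sqrt((n-2)/(1-rho^2)) = 1.0842 ~ t(6).
Step 5: Two-sided p-value from the t-distribution with 6 df = 0.319889.
Step 6: alpha = 0.1. fail to reject H0.

rho = 0.4048, p = 0.319889, fail to reject H0 at alpha = 0.1.


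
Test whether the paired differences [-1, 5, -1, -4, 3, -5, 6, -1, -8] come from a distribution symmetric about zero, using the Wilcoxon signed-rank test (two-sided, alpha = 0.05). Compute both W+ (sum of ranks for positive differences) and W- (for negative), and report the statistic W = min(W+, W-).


Step 1: Drop any zero differences (none here) and take |d_i|.
|d| = [1, 5, 1, 4, 3, 5, 6, 1, 8]
Step 2: Midrank |d_i| (ties get averaged ranks).
ranks: |1|->2, |5|->6.5, |1|->2, |4|->5, |3|->4, |5|->6.5, |6|->8, |1|->2, |8|->9
Step 3: Attach original signs; sum ranks with positive sign and with negative sign.
W+ = 6.5 + 4 + 8 = 18.5
W- = 2 + 2 + 5 + 6.5 + 2 + 9 = 26.5
(Check: W+ + W- = 45 should equal n(n+1)/2 = 45.)
Step 4: Test statistic W = min(W+, W-) = 18.5.
Step 5: Ties in |d|, so use the tie-corrected normal approximation.
        E[W] = n(n+1)/4 = 9*10/4 = 22.5.
        Tie groups: |d|=1 (t=3), |d|=5 (t=2); sum(t^3 - t) = 30.
        Var[W] = n(n+1)(2n+1)/24 - sum(t^3-t)/48 = 1710/24 - 30/48 = 70.625.
        z = (W - E[W]) / sqrt(Var[W]) = (18.5 - 22.5) / 8.4039 = -0.4760.
        Two-sided p = 2*Phi(z) = 0.634095.
Step 6: alpha = 0.05. fail to reject H0.

W+ = 18.5, W- = 26.5, W = min = 18.5, p = 0.634095, fail to reject H0.


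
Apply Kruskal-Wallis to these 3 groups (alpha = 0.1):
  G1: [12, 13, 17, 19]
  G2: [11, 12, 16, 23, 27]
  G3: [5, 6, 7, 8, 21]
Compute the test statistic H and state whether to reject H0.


Step 1: Combine all N = 14 observations and assign midranks.
sorted (value, group, rank): (5,G3,1), (6,G3,2), (7,G3,3), (8,G3,4), (11,G2,5), (12,G1,6.5), (12,G2,6.5), (13,G1,8), (16,G2,9), (17,G1,10), (19,G1,11), (21,G3,12), (23,G2,13), (27,G2,14)
Step 2: Sum ranks within each group.
R_1 = 35.5 (n_1 = 4)
R_2 = 47.5 (n_2 = 5)
R_3 = 22 (n_3 = 5)
Step 3: H = 12/(N(N+1)) * sum(R_i^2/n_i) - 3(N+1)
     = 12/(14*15) * (35.5^2/4 + 47.5^2/5 + 22^2/5) - 3*15
     = 0.057143 * 863.112 - 45
     = 4.320714.
Step 4: Ties present; correction factor C = 1 - 6/(14^3 - 14) = 0.997802. Corrected H = 4.320714 / 0.997802 = 4.330231.
Step 5: Under H0, H ~ chi^2(2); p-value = 0.114737.
Step 6: alpha = 0.1. fail to reject H0.

H = 4.3302, df = 2, p = 0.114737, fail to reject H0.


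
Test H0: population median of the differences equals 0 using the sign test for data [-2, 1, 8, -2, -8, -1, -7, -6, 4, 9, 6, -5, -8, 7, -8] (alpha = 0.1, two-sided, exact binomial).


Step 1: Discard zero differences. Original n = 15; n_eff = number of nonzero differences = 15.
Nonzero differences (with sign): -2, +1, +8, -2, -8, -1, -7, -6, +4, +9, +6, -5, -8, +7, -8
Step 2: Count signs: positive = 6, negative = 9.
Step 3: Under H0: P(positive) = 0.5, so the number of positives S ~ Bin(15, 0.5).
Step 4: Two-sided exact p-value = sum of Bin(15,0.5) probabilities at or below the observed probability = 0.607239.
Step 5: alpha = 0.1. fail to reject H0.

n_eff = 15, pos = 6, neg = 9, p = 0.607239, fail to reject H0.


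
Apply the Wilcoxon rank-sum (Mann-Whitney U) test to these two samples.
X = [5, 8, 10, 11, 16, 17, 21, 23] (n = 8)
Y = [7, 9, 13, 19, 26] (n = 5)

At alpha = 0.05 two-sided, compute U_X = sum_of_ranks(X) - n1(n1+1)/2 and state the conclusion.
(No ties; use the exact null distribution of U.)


Step 1: Combine and sort all 13 observations; assign midranks.
sorted (value, group): (5,X), (7,Y), (8,X), (9,Y), (10,X), (11,X), (13,Y), (16,X), (17,X), (19,Y), (21,X), (23,X), (26,Y)
ranks: 5->1, 7->2, 8->3, 9->4, 10->5, 11->6, 13->7, 16->8, 17->9, 19->10, 21->11, 23->12, 26->13
Step 2: Rank sum for X: R1 = 1 + 3 + 5 + 6 + 8 + 9 + 11 + 12 = 55.
Step 3: U_X = R1 - n1(n1+1)/2 = 55 - 8*9/2 = 55 - 36 = 19.
       U_Y = n1*n2 - U_X = 40 - 19 = 21.
Step 4: No ties, so the exact null distribution of U (based on enumerating the C(13,8) = 1287 equally likely rank assignments) gives the two-sided p-value.
Step 5: p-value = 0.943279; compare to alpha = 0.05. fail to reject H0.

U_X = 19, p = 0.943279, fail to reject H0 at alpha = 0.05.


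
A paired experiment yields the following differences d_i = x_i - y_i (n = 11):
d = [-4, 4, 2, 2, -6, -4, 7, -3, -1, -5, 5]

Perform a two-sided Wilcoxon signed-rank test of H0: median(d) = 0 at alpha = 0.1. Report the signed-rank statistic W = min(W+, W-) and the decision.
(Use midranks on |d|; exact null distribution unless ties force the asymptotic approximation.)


Step 1: Drop any zero differences (none here) and take |d_i|.
|d| = [4, 4, 2, 2, 6, 4, 7, 3, 1, 5, 5]
Step 2: Midrank |d_i| (ties get averaged ranks).
ranks: |4|->6, |4|->6, |2|->2.5, |2|->2.5, |6|->10, |4|->6, |7|->11, |3|->4, |1|->1, |5|->8.5, |5|->8.5
Step 3: Attach original signs; sum ranks with positive sign and with negative sign.
W+ = 6 + 2.5 + 2.5 + 11 + 8.5 = 30.5
W- = 6 + 10 + 6 + 4 + 1 + 8.5 = 35.5
(Check: W+ + W- = 66 should equal n(n+1)/2 = 66.)
Step 4: Test statistic W = min(W+, W-) = 30.5.
Step 5: Ties in |d|, so use the tie-corrected normal approximation.
        E[W] = n(n+1)/4 = 11*12/4 = 33.
        Tie groups: |d|=2 (t=2), |d|=4 (t=3), |d|=5 (t=2); sum(t^3 - t) = 36.
        Var[W] = n(n+1)(2n+1)/24 - sum(t^3-t)/48 = 3036/24 - 36/48 = 125.75.
        z = (W - E[W]) / sqrt(Var[W]) = (30.5 - 33) / 11.2138 = -0.2229.
        Two-sided p = 2*Phi(z) = 0.823583.
Step 6: alpha = 0.1. fail to reject H0.

W+ = 30.5, W- = 35.5, W = min = 30.5, p = 0.823583, fail to reject H0.


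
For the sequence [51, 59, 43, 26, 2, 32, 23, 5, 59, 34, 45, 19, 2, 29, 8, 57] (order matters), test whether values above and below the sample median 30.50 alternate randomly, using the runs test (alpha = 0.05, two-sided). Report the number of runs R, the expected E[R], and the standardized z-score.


Step 1: Compute median = 30.50; label A = above, B = below.
Labels in order: AAABBABBAAABBBBA  (n_A = 8, n_B = 8)
Step 2: Count runs R = 7.
Step 3: Under H0 (random ordering), E[R] = 2*n_A*n_B/(n_A+n_B) + 1 = 2*8*8/16 + 1 = 9.0000.
        Var[R] = 2*n_A*n_B*(2*n_A*n_B - n_A - n_B) / ((n_A+n_B)^2 * (n_A+n_B-1)) = 14336/3840 = 3.7333.
        SD[R] = 1.9322.
Step 4: Continuity-corrected z = (R + 0.5 - E[R]) / SD[R] = (7 + 0.5 - 9.0000) / 1.9322 = -0.7763.
Step 5: Two-sided p-value via normal approximation = 2*(1 - Phi(|z|)) = 0.437558.
Step 6: alpha = 0.05. fail to reject H0.

R = 7, z = -0.7763, p = 0.437558, fail to reject H0.


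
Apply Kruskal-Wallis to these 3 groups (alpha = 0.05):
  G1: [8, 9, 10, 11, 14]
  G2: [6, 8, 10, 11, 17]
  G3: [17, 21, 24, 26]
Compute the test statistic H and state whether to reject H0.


Step 1: Combine all N = 14 observations and assign midranks.
sorted (value, group, rank): (6,G2,1), (8,G1,2.5), (8,G2,2.5), (9,G1,4), (10,G1,5.5), (10,G2,5.5), (11,G1,7.5), (11,G2,7.5), (14,G1,9), (17,G2,10.5), (17,G3,10.5), (21,G3,12), (24,G3,13), (26,G3,14)
Step 2: Sum ranks within each group.
R_1 = 28.5 (n_1 = 5)
R_2 = 27 (n_2 = 5)
R_3 = 49.5 (n_3 = 4)
Step 3: H = 12/(N(N+1)) * sum(R_i^2/n_i) - 3(N+1)
     = 12/(14*15) * (28.5^2/5 + 27^2/5 + 49.5^2/4) - 3*15
     = 0.057143 * 920.812 - 45
     = 7.617857.
Step 4: Ties present; correction factor C = 1 - 24/(14^3 - 14) = 0.991209. Corrected H = 7.617857 / 0.991209 = 7.685421.
Step 5: Under H0, H ~ chi^2(2); p-value = 0.021435.
Step 6: alpha = 0.05. reject H0.

H = 7.6854, df = 2, p = 0.021435, reject H0.


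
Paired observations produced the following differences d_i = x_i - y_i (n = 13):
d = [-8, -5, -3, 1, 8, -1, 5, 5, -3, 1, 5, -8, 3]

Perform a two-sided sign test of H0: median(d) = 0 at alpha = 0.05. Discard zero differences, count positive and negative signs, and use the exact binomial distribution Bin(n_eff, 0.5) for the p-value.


Step 1: Discard zero differences. Original n = 13; n_eff = number of nonzero differences = 13.
Nonzero differences (with sign): -8, -5, -3, +1, +8, -1, +5, +5, -3, +1, +5, -8, +3
Step 2: Count signs: positive = 7, negative = 6.
Step 3: Under H0: P(positive) = 0.5, so the number of positives S ~ Bin(13, 0.5).
Step 4: Two-sided exact p-value = sum of Bin(13,0.5) probabilities at or below the observed probability = 1.000000.
Step 5: alpha = 0.05. fail to reject H0.

n_eff = 13, pos = 7, neg = 6, p = 1.000000, fail to reject H0.


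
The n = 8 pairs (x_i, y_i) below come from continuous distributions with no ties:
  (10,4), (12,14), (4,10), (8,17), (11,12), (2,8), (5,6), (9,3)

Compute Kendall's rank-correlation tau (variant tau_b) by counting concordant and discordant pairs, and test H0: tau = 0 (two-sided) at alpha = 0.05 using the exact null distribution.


Step 1: Enumerate the 28 unordered pairs (i,j) with i<j and classify each by sign(x_j-x_i) * sign(y_j-y_i).
  (1,2):dx=+2,dy=+10->C; (1,3):dx=-6,dy=+6->D; (1,4):dx=-2,dy=+13->D; (1,5):dx=+1,dy=+8->C
  (1,6):dx=-8,dy=+4->D; (1,7):dx=-5,dy=+2->D; (1,8):dx=-1,dy=-1->C; (2,3):dx=-8,dy=-4->C
  (2,4):dx=-4,dy=+3->D; (2,5):dx=-1,dy=-2->C; (2,6):dx=-10,dy=-6->C; (2,7):dx=-7,dy=-8->C
  (2,8):dx=-3,dy=-11->C; (3,4):dx=+4,dy=+7->C; (3,5):dx=+7,dy=+2->C; (3,6):dx=-2,dy=-2->C
  (3,7):dx=+1,dy=-4->D; (3,8):dx=+5,dy=-7->D; (4,5):dx=+3,dy=-5->D; (4,6):dx=-6,dy=-9->C
  (4,7):dx=-3,dy=-11->C; (4,8):dx=+1,dy=-14->D; (5,6):dx=-9,dy=-4->C; (5,7):dx=-6,dy=-6->C
  (5,8):dx=-2,dy=-9->C; (6,7):dx=+3,dy=-2->D; (6,8):dx=+7,dy=-5->D; (7,8):dx=+4,dy=-3->D
Step 2: C = 16, D = 12, total pairs = 28.
Step 3: tau = (C - D)/(n(n-1)/2) = (16 - 12)/28 = 0.142857.
Step 4: Exact two-sided p-value (enumerate n! = 40320 permutations of y under H0): p = 0.719544.
Step 5: alpha = 0.05. fail to reject H0.

tau_b = 0.1429 (C=16, D=12), p = 0.719544, fail to reject H0.


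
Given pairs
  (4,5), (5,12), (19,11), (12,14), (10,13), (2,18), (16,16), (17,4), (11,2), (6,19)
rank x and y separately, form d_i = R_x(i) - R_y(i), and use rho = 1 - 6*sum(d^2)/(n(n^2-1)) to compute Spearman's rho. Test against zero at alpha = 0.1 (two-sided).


Step 1: Rank x and y separately (midranks; no ties here).
rank(x): 4->2, 5->3, 19->10, 12->7, 10->5, 2->1, 16->8, 17->9, 11->6, 6->4
rank(y): 5->3, 12->5, 11->4, 14->7, 13->6, 18->9, 16->8, 4->2, 2->1, 19->10
Step 2: d_i = R_x(i) - R_y(i); compute d_i^2.
  (2-3)^2=1, (3-5)^2=4, (10-4)^2=36, (7-7)^2=0, (5-6)^2=1, (1-9)^2=64, (8-8)^2=0, (9-2)^2=49, (6-1)^2=25, (4-10)^2=36
sum(d^2) = 216.
Step 3: rho = 1 - 6*216 / (10*(10^2 - 1)) = 1 - 1296/990 = -0.309091.
Step 4: Under H0, t = rho * sqrt((n-2)/(1-rho^2)) = -0.9193 ~ t(8).
Step 5: Two-sided p-value from the t-distribution with 8 df = 0.384841.
Step 6: alpha = 0.1. fail to reject H0.

rho = -0.3091, p = 0.384841, fail to reject H0 at alpha = 0.1.


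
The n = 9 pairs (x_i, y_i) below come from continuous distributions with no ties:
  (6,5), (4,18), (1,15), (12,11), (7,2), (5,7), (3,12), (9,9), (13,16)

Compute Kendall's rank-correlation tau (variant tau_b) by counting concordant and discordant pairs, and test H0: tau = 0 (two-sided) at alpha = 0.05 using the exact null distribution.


Step 1: Enumerate the 36 unordered pairs (i,j) with i<j and classify each by sign(x_j-x_i) * sign(y_j-y_i).
  (1,2):dx=-2,dy=+13->D; (1,3):dx=-5,dy=+10->D; (1,4):dx=+6,dy=+6->C; (1,5):dx=+1,dy=-3->D
  (1,6):dx=-1,dy=+2->D; (1,7):dx=-3,dy=+7->D; (1,8):dx=+3,dy=+4->C; (1,9):dx=+7,dy=+11->C
  (2,3):dx=-3,dy=-3->C; (2,4):dx=+8,dy=-7->D; (2,5):dx=+3,dy=-16->D; (2,6):dx=+1,dy=-11->D
  (2,7):dx=-1,dy=-6->C; (2,8):dx=+5,dy=-9->D; (2,9):dx=+9,dy=-2->D; (3,4):dx=+11,dy=-4->D
  (3,5):dx=+6,dy=-13->D; (3,6):dx=+4,dy=-8->D; (3,7):dx=+2,dy=-3->D; (3,8):dx=+8,dy=-6->D
  (3,9):dx=+12,dy=+1->C; (4,5):dx=-5,dy=-9->C; (4,6):dx=-7,dy=-4->C; (4,7):dx=-9,dy=+1->D
  (4,8):dx=-3,dy=-2->C; (4,9):dx=+1,dy=+5->C; (5,6):dx=-2,dy=+5->D; (5,7):dx=-4,dy=+10->D
  (5,8):dx=+2,dy=+7->C; (5,9):dx=+6,dy=+14->C; (6,7):dx=-2,dy=+5->D; (6,8):dx=+4,dy=+2->C
  (6,9):dx=+8,dy=+9->C; (7,8):dx=+6,dy=-3->D; (7,9):dx=+10,dy=+4->C; (8,9):dx=+4,dy=+7->C
Step 2: C = 16, D = 20, total pairs = 36.
Step 3: tau = (C - D)/(n(n-1)/2) = (16 - 20)/36 = -0.111111.
Step 4: Exact two-sided p-value (enumerate n! = 362880 permutations of y under H0): p = 0.761414.
Step 5: alpha = 0.05. fail to reject H0.

tau_b = -0.1111 (C=16, D=20), p = 0.761414, fail to reject H0.


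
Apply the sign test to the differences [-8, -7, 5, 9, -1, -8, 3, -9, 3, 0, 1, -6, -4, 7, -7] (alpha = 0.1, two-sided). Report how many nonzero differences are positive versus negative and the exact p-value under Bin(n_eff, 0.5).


Step 1: Discard zero differences. Original n = 15; n_eff = number of nonzero differences = 14.
Nonzero differences (with sign): -8, -7, +5, +9, -1, -8, +3, -9, +3, +1, -6, -4, +7, -7
Step 2: Count signs: positive = 6, negative = 8.
Step 3: Under H0: P(positive) = 0.5, so the number of positives S ~ Bin(14, 0.5).
Step 4: Two-sided exact p-value = sum of Bin(14,0.5) probabilities at or below the observed probability = 0.790527.
Step 5: alpha = 0.1. fail to reject H0.

n_eff = 14, pos = 6, neg = 8, p = 0.790527, fail to reject H0.


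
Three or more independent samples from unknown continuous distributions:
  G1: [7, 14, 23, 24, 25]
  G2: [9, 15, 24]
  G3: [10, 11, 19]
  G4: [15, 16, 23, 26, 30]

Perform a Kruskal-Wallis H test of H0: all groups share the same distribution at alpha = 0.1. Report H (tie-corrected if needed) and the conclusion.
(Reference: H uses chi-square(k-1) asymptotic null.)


Step 1: Combine all N = 16 observations and assign midranks.
sorted (value, group, rank): (7,G1,1), (9,G2,2), (10,G3,3), (11,G3,4), (14,G1,5), (15,G2,6.5), (15,G4,6.5), (16,G4,8), (19,G3,9), (23,G1,10.5), (23,G4,10.5), (24,G1,12.5), (24,G2,12.5), (25,G1,14), (26,G4,15), (30,G4,16)
Step 2: Sum ranks within each group.
R_1 = 43 (n_1 = 5)
R_2 = 21 (n_2 = 3)
R_3 = 16 (n_3 = 3)
R_4 = 56 (n_4 = 5)
Step 3: H = 12/(N(N+1)) * sum(R_i^2/n_i) - 3(N+1)
     = 12/(16*17) * (43^2/5 + 21^2/3 + 16^2/3 + 56^2/5) - 3*17
     = 0.044118 * 1229.33 - 51
     = 3.235294.
Step 4: Ties present; correction factor C = 1 - 18/(16^3 - 16) = 0.995588. Corrected H = 3.235294 / 0.995588 = 3.249631.
Step 5: Under H0, H ~ chi^2(3); p-value = 0.354715.
Step 6: alpha = 0.1. fail to reject H0.

H = 3.2496, df = 3, p = 0.354715, fail to reject H0.


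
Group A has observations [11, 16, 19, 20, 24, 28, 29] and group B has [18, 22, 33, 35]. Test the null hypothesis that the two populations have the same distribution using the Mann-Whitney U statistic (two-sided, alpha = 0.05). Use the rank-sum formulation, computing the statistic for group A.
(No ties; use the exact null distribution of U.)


Step 1: Combine and sort all 11 observations; assign midranks.
sorted (value, group): (11,X), (16,X), (18,Y), (19,X), (20,X), (22,Y), (24,X), (28,X), (29,X), (33,Y), (35,Y)
ranks: 11->1, 16->2, 18->3, 19->4, 20->5, 22->6, 24->7, 28->8, 29->9, 33->10, 35->11
Step 2: Rank sum for X: R1 = 1 + 2 + 4 + 5 + 7 + 8 + 9 = 36.
Step 3: U_X = R1 - n1(n1+1)/2 = 36 - 7*8/2 = 36 - 28 = 8.
       U_Y = n1*n2 - U_X = 28 - 8 = 20.
Step 4: No ties, so the exact null distribution of U (based on enumerating the C(11,7) = 330 equally likely rank assignments) gives the two-sided p-value.
Step 5: p-value = 0.315152; compare to alpha = 0.05. fail to reject H0.

U_X = 8, p = 0.315152, fail to reject H0 at alpha = 0.05.


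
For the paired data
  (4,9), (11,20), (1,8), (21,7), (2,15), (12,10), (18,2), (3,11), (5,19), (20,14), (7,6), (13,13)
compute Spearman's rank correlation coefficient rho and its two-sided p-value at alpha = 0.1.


Step 1: Rank x and y separately (midranks; no ties here).
rank(x): 4->4, 11->7, 1->1, 21->12, 2->2, 12->8, 18->10, 3->3, 5->5, 20->11, 7->6, 13->9
rank(y): 9->5, 20->12, 8->4, 7->3, 15->10, 10->6, 2->1, 11->7, 19->11, 14->9, 6->2, 13->8
Step 2: d_i = R_x(i) - R_y(i); compute d_i^2.
  (4-5)^2=1, (7-12)^2=25, (1-4)^2=9, (12-3)^2=81, (2-10)^2=64, (8-6)^2=4, (10-1)^2=81, (3-7)^2=16, (5-11)^2=36, (11-9)^2=4, (6-2)^2=16, (9-8)^2=1
sum(d^2) = 338.
Step 3: rho = 1 - 6*338 / (12*(12^2 - 1)) = 1 - 2028/1716 = -0.181818.
Step 4: Under H0, t = rho * sqrt((n-2)/(1-rho^2)) = -0.5847 ~ t(10).
Step 5: Two-sided p-value from the t-distribution with 10 df = 0.571701.
Step 6: alpha = 0.1. fail to reject H0.

rho = -0.1818, p = 0.571701, fail to reject H0 at alpha = 0.1.


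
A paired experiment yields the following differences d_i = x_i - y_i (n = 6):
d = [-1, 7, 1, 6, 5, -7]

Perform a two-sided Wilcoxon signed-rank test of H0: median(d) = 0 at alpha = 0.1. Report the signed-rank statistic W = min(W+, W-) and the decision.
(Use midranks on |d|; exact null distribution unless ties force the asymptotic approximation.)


Step 1: Drop any zero differences (none here) and take |d_i|.
|d| = [1, 7, 1, 6, 5, 7]
Step 2: Midrank |d_i| (ties get averaged ranks).
ranks: |1|->1.5, |7|->5.5, |1|->1.5, |6|->4, |5|->3, |7|->5.5
Step 3: Attach original signs; sum ranks with positive sign and with negative sign.
W+ = 5.5 + 1.5 + 4 + 3 = 14
W- = 1.5 + 5.5 = 7
(Check: W+ + W- = 21 should equal n(n+1)/2 = 21.)
Step 4: Test statistic W = min(W+, W-) = 7.
Step 5: Ties in |d|, so use the tie-corrected normal approximation.
        E[W] = n(n+1)/4 = 6*7/4 = 10.5.
        Tie groups: |d|=1 (t=2), |d|=7 (t=2); sum(t^3 - t) = 12.
        Var[W] = n(n+1)(2n+1)/24 - sum(t^3-t)/48 = 546/24 - 12/48 = 22.5.
        z = (W - E[W]) / sqrt(Var[W]) = (7 - 10.5) / 4.7434 = -0.7379.
        Two-sided p = 2*Phi(z) = 0.460597.
Step 6: alpha = 0.1. fail to reject H0.

W+ = 14, W- = 7, W = min = 7, p = 0.460597, fail to reject H0.


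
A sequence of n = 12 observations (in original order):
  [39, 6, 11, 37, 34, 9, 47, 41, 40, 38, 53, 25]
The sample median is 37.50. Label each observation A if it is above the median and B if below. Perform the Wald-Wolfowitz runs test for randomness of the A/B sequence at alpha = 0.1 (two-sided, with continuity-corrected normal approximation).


Step 1: Compute median = 37.50; label A = above, B = below.
Labels in order: ABBBBBAAAAAB  (n_A = 6, n_B = 6)
Step 2: Count runs R = 4.
Step 3: Under H0 (random ordering), E[R] = 2*n_A*n_B/(n_A+n_B) + 1 = 2*6*6/12 + 1 = 7.0000.
        Var[R] = 2*n_A*n_B*(2*n_A*n_B - n_A - n_B) / ((n_A+n_B)^2 * (n_A+n_B-1)) = 4320/1584 = 2.7273.
        SD[R] = 1.6514.
Step 4: Continuity-corrected z = (R + 0.5 - E[R]) / SD[R] = (4 + 0.5 - 7.0000) / 1.6514 = -1.5138.
Step 5: Two-sided p-value via normal approximation = 2*(1 - Phi(|z|)) = 0.130070.
Step 6: alpha = 0.1. fail to reject H0.

R = 4, z = -1.5138, p = 0.130070, fail to reject H0.


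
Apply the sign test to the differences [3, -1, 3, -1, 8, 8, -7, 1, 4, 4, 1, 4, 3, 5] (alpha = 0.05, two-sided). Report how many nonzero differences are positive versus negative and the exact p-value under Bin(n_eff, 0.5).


Step 1: Discard zero differences. Original n = 14; n_eff = number of nonzero differences = 14.
Nonzero differences (with sign): +3, -1, +3, -1, +8, +8, -7, +1, +4, +4, +1, +4, +3, +5
Step 2: Count signs: positive = 11, negative = 3.
Step 3: Under H0: P(positive) = 0.5, so the number of positives S ~ Bin(14, 0.5).
Step 4: Two-sided exact p-value = sum of Bin(14,0.5) probabilities at or below the observed probability = 0.057373.
Step 5: alpha = 0.05. fail to reject H0.

n_eff = 14, pos = 11, neg = 3, p = 0.057373, fail to reject H0.


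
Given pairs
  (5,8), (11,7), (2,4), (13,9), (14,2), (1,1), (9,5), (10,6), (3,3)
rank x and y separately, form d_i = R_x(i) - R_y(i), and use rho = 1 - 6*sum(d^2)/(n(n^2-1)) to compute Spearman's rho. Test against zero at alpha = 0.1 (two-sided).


Step 1: Rank x and y separately (midranks; no ties here).
rank(x): 5->4, 11->7, 2->2, 13->8, 14->9, 1->1, 9->5, 10->6, 3->3
rank(y): 8->8, 7->7, 4->4, 9->9, 2->2, 1->1, 5->5, 6->6, 3->3
Step 2: d_i = R_x(i) - R_y(i); compute d_i^2.
  (4-8)^2=16, (7-7)^2=0, (2-4)^2=4, (8-9)^2=1, (9-2)^2=49, (1-1)^2=0, (5-5)^2=0, (6-6)^2=0, (3-3)^2=0
sum(d^2) = 70.
Step 3: rho = 1 - 6*70 / (9*(9^2 - 1)) = 1 - 420/720 = 0.416667.
Step 4: Under H0, t = rho * sqrt((n-2)/(1-rho^2)) = 1.2127 ~ t(7).
Step 5: Two-sided p-value from the t-distribution with 7 df = 0.264586.
Step 6: alpha = 0.1. fail to reject H0.

rho = 0.4167, p = 0.264586, fail to reject H0 at alpha = 0.1.


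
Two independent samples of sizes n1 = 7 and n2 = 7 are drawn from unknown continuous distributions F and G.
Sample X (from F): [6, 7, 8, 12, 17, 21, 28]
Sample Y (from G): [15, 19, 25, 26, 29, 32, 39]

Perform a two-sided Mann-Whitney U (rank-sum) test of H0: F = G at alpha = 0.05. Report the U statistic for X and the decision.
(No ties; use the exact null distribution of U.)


Step 1: Combine and sort all 14 observations; assign midranks.
sorted (value, group): (6,X), (7,X), (8,X), (12,X), (15,Y), (17,X), (19,Y), (21,X), (25,Y), (26,Y), (28,X), (29,Y), (32,Y), (39,Y)
ranks: 6->1, 7->2, 8->3, 12->4, 15->5, 17->6, 19->7, 21->8, 25->9, 26->10, 28->11, 29->12, 32->13, 39->14
Step 2: Rank sum for X: R1 = 1 + 2 + 3 + 4 + 6 + 8 + 11 = 35.
Step 3: U_X = R1 - n1(n1+1)/2 = 35 - 7*8/2 = 35 - 28 = 7.
       U_Y = n1*n2 - U_X = 49 - 7 = 42.
Step 4: No ties, so the exact null distribution of U (based on enumerating the C(14,7) = 3432 equally likely rank assignments) gives the two-sided p-value.
Step 5: p-value = 0.026224; compare to alpha = 0.05. reject H0.

U_X = 7, p = 0.026224, reject H0 at alpha = 0.05.


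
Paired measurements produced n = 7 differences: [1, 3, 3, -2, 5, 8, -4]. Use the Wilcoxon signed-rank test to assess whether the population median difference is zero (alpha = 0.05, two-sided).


Step 1: Drop any zero differences (none here) and take |d_i|.
|d| = [1, 3, 3, 2, 5, 8, 4]
Step 2: Midrank |d_i| (ties get averaged ranks).
ranks: |1|->1, |3|->3.5, |3|->3.5, |2|->2, |5|->6, |8|->7, |4|->5
Step 3: Attach original signs; sum ranks with positive sign and with negative sign.
W+ = 1 + 3.5 + 3.5 + 6 + 7 = 21
W- = 2 + 5 = 7
(Check: W+ + W- = 28 should equal n(n+1)/2 = 28.)
Step 4: Test statistic W = min(W+, W-) = 7.
Step 5: Ties in |d|, so use the tie-corrected normal approximation.
        E[W] = n(n+1)/4 = 7*8/4 = 14.
        Tie groups: |d|=3 (t=2); sum(t^3 - t) = 6.
        Var[W] = n(n+1)(2n+1)/24 - sum(t^3-t)/48 = 840/24 - 6/48 = 34.875.
        z = (W - E[W]) / sqrt(Var[W]) = (7 - 14) / 5.9055 = -1.1853.
        Two-sided p = 2*Phi(z) = 0.235885.
Step 6: alpha = 0.05. fail to reject H0.

W+ = 21, W- = 7, W = min = 7, p = 0.235885, fail to reject H0.


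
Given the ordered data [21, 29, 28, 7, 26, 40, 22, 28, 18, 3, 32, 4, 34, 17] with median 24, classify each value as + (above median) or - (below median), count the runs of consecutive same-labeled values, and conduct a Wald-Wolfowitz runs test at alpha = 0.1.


Step 1: Compute median = 24; label A = above, B = below.
Labels in order: BAABAABABBABAB  (n_A = 7, n_B = 7)
Step 2: Count runs R = 11.
Step 3: Under H0 (random ordering), E[R] = 2*n_A*n_B/(n_A+n_B) + 1 = 2*7*7/14 + 1 = 8.0000.
        Var[R] = 2*n_A*n_B*(2*n_A*n_B - n_A - n_B) / ((n_A+n_B)^2 * (n_A+n_B-1)) = 8232/2548 = 3.2308.
        SD[R] = 1.7974.
Step 4: Continuity-corrected z = (R - 0.5 - E[R]) / SD[R] = (11 - 0.5 - 8.0000) / 1.7974 = 1.3909.
Step 5: Two-sided p-value via normal approximation = 2*(1 - Phi(|z|)) = 0.164264.
Step 6: alpha = 0.1. fail to reject H0.

R = 11, z = 1.3909, p = 0.164264, fail to reject H0.


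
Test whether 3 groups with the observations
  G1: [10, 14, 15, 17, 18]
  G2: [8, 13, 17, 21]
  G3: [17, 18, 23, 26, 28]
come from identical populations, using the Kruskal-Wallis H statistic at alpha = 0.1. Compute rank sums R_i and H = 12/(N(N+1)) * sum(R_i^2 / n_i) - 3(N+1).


Step 1: Combine all N = 14 observations and assign midranks.
sorted (value, group, rank): (8,G2,1), (10,G1,2), (13,G2,3), (14,G1,4), (15,G1,5), (17,G1,7), (17,G2,7), (17,G3,7), (18,G1,9.5), (18,G3,9.5), (21,G2,11), (23,G3,12), (26,G3,13), (28,G3,14)
Step 2: Sum ranks within each group.
R_1 = 27.5 (n_1 = 5)
R_2 = 22 (n_2 = 4)
R_3 = 55.5 (n_3 = 5)
Step 3: H = 12/(N(N+1)) * sum(R_i^2/n_i) - 3(N+1)
     = 12/(14*15) * (27.5^2/5 + 22^2/4 + 55.5^2/5) - 3*15
     = 0.057143 * 888.3 - 45
     = 5.760000.
Step 4: Ties present; correction factor C = 1 - 30/(14^3 - 14) = 0.989011. Corrected H = 5.760000 / 0.989011 = 5.824000.
Step 5: Under H0, H ~ chi^2(2); p-value = 0.054367.
Step 6: alpha = 0.1. reject H0.

H = 5.8240, df = 2, p = 0.054367, reject H0.


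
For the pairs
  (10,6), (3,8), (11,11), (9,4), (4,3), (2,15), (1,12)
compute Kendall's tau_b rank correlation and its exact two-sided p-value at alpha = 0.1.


Step 1: Enumerate the 21 unordered pairs (i,j) with i<j and classify each by sign(x_j-x_i) * sign(y_j-y_i).
  (1,2):dx=-7,dy=+2->D; (1,3):dx=+1,dy=+5->C; (1,4):dx=-1,dy=-2->C; (1,5):dx=-6,dy=-3->C
  (1,6):dx=-8,dy=+9->D; (1,7):dx=-9,dy=+6->D; (2,3):dx=+8,dy=+3->C; (2,4):dx=+6,dy=-4->D
  (2,5):dx=+1,dy=-5->D; (2,6):dx=-1,dy=+7->D; (2,7):dx=-2,dy=+4->D; (3,4):dx=-2,dy=-7->C
  (3,5):dx=-7,dy=-8->C; (3,6):dx=-9,dy=+4->D; (3,7):dx=-10,dy=+1->D; (4,5):dx=-5,dy=-1->C
  (4,6):dx=-7,dy=+11->D; (4,7):dx=-8,dy=+8->D; (5,6):dx=-2,dy=+12->D; (5,7):dx=-3,dy=+9->D
  (6,7):dx=-1,dy=-3->C
Step 2: C = 8, D = 13, total pairs = 21.
Step 3: tau = (C - D)/(n(n-1)/2) = (8 - 13)/21 = -0.238095.
Step 4: Exact two-sided p-value (enumerate n! = 5040 permutations of y under H0): p = 0.561905.
Step 5: alpha = 0.1. fail to reject H0.

tau_b = -0.2381 (C=8, D=13), p = 0.561905, fail to reject H0.


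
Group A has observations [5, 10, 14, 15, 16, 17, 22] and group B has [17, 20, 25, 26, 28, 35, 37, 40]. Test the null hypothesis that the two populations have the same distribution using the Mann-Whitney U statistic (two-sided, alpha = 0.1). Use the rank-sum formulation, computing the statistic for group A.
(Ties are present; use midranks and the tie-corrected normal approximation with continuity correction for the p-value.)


Step 1: Combine and sort all 15 observations; assign midranks.
sorted (value, group): (5,X), (10,X), (14,X), (15,X), (16,X), (17,X), (17,Y), (20,Y), (22,X), (25,Y), (26,Y), (28,Y), (35,Y), (37,Y), (40,Y)
ranks: 5->1, 10->2, 14->3, 15->4, 16->5, 17->6.5, 17->6.5, 20->8, 22->9, 25->10, 26->11, 28->12, 35->13, 37->14, 40->15
Step 2: Rank sum for X: R1 = 1 + 2 + 3 + 4 + 5 + 6.5 + 9 = 30.5.
Step 3: U_X = R1 - n1(n1+1)/2 = 30.5 - 7*8/2 = 30.5 - 28 = 2.5.
       U_Y = n1*n2 - U_X = 56 - 2.5 = 53.5.
Step 4: Ties are present, so use the tie-corrected normal approximation (with continuity correction) for the p-value.
Step 5: p-value = 0.003782; compare to alpha = 0.1. reject H0.

U_X = 2.5, p = 0.003782, reject H0 at alpha = 0.1.


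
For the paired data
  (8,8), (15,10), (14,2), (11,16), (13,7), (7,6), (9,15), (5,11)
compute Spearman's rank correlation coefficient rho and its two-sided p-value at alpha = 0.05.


Step 1: Rank x and y separately (midranks; no ties here).
rank(x): 8->3, 15->8, 14->7, 11->5, 13->6, 7->2, 9->4, 5->1
rank(y): 8->4, 10->5, 2->1, 16->8, 7->3, 6->2, 15->7, 11->6
Step 2: d_i = R_x(i) - R_y(i); compute d_i^2.
  (3-4)^2=1, (8-5)^2=9, (7-1)^2=36, (5-8)^2=9, (6-3)^2=9, (2-2)^2=0, (4-7)^2=9, (1-6)^2=25
sum(d^2) = 98.
Step 3: rho = 1 - 6*98 / (8*(8^2 - 1)) = 1 - 588/504 = -0.166667.
Step 4: Under H0, t = rho * sqrt((n-2)/(1-rho^2)) = -0.4140 ~ t(6).
Step 5: Two-sided p-value from the t-distribution with 6 df = 0.693239.
Step 6: alpha = 0.05. fail to reject H0.

rho = -0.1667, p = 0.693239, fail to reject H0 at alpha = 0.05.


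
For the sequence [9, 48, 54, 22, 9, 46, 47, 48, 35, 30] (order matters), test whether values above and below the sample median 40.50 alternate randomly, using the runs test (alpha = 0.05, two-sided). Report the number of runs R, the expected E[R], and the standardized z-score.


Step 1: Compute median = 40.50; label A = above, B = below.
Labels in order: BAABBAAABB  (n_A = 5, n_B = 5)
Step 2: Count runs R = 5.
Step 3: Under H0 (random ordering), E[R] = 2*n_A*n_B/(n_A+n_B) + 1 = 2*5*5/10 + 1 = 6.0000.
        Var[R] = 2*n_A*n_B*(2*n_A*n_B - n_A - n_B) / ((n_A+n_B)^2 * (n_A+n_B-1)) = 2000/900 = 2.2222.
        SD[R] = 1.4907.
Step 4: Continuity-corrected z = (R + 0.5 - E[R]) / SD[R] = (5 + 0.5 - 6.0000) / 1.4907 = -0.3354.
Step 5: Two-sided p-value via normal approximation = 2*(1 - Phi(|z|)) = 0.737316.
Step 6: alpha = 0.05. fail to reject H0.

R = 5, z = -0.3354, p = 0.737316, fail to reject H0.


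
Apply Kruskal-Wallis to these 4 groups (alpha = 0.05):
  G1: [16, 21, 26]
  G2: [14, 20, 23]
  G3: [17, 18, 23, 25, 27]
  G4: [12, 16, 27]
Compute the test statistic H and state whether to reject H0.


Step 1: Combine all N = 14 observations and assign midranks.
sorted (value, group, rank): (12,G4,1), (14,G2,2), (16,G1,3.5), (16,G4,3.5), (17,G3,5), (18,G3,6), (20,G2,7), (21,G1,8), (23,G2,9.5), (23,G3,9.5), (25,G3,11), (26,G1,12), (27,G3,13.5), (27,G4,13.5)
Step 2: Sum ranks within each group.
R_1 = 23.5 (n_1 = 3)
R_2 = 18.5 (n_2 = 3)
R_3 = 45 (n_3 = 5)
R_4 = 18 (n_4 = 3)
Step 3: H = 12/(N(N+1)) * sum(R_i^2/n_i) - 3(N+1)
     = 12/(14*15) * (23.5^2/3 + 18.5^2/3 + 45^2/5 + 18^2/3) - 3*15
     = 0.057143 * 811.167 - 45
     = 1.352381.
Step 4: Ties present; correction factor C = 1 - 18/(14^3 - 14) = 0.993407. Corrected H = 1.352381 / 0.993407 = 1.361357.
Step 5: Under H0, H ~ chi^2(3); p-value = 0.714617.
Step 6: alpha = 0.05. fail to reject H0.

H = 1.3614, df = 3, p = 0.714617, fail to reject H0.


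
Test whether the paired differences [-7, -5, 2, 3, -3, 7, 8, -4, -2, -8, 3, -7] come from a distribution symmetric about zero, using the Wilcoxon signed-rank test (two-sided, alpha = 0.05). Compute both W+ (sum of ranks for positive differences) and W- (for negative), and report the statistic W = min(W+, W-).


Step 1: Drop any zero differences (none here) and take |d_i|.
|d| = [7, 5, 2, 3, 3, 7, 8, 4, 2, 8, 3, 7]
Step 2: Midrank |d_i| (ties get averaged ranks).
ranks: |7|->9, |5|->7, |2|->1.5, |3|->4, |3|->4, |7|->9, |8|->11.5, |4|->6, |2|->1.5, |8|->11.5, |3|->4, |7|->9
Step 3: Attach original signs; sum ranks with positive sign and with negative sign.
W+ = 1.5 + 4 + 9 + 11.5 + 4 = 30
W- = 9 + 7 + 4 + 6 + 1.5 + 11.5 + 9 = 48
(Check: W+ + W- = 78 should equal n(n+1)/2 = 78.)
Step 4: Test statistic W = min(W+, W-) = 30.
Step 5: Ties in |d|, so use the tie-corrected normal approximation.
        E[W] = n(n+1)/4 = 12*13/4 = 39.
        Tie groups: |d|=2 (t=2), |d|=3 (t=3), |d|=7 (t=3), |d|=8 (t=2); sum(t^3 - t) = 60.
        Var[W] = n(n+1)(2n+1)/24 - sum(t^3-t)/48 = 3900/24 - 60/48 = 161.25.
        z = (W - E[W]) / sqrt(Var[W]) = (30 - 39) / 12.6984 = -0.7087.
        Two-sided p = 2*Phi(z) = 0.478480.
Step 6: alpha = 0.05. fail to reject H0.

W+ = 30, W- = 48, W = min = 30, p = 0.478480, fail to reject H0.


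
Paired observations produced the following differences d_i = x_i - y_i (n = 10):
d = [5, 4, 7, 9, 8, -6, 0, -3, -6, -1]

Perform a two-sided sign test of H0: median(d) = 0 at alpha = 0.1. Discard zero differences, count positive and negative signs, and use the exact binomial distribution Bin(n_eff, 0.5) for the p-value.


Step 1: Discard zero differences. Original n = 10; n_eff = number of nonzero differences = 9.
Nonzero differences (with sign): +5, +4, +7, +9, +8, -6, -3, -6, -1
Step 2: Count signs: positive = 5, negative = 4.
Step 3: Under H0: P(positive) = 0.5, so the number of positives S ~ Bin(9, 0.5).
Step 4: Two-sided exact p-value = sum of Bin(9,0.5) probabilities at or below the observed probability = 1.000000.
Step 5: alpha = 0.1. fail to reject H0.

n_eff = 9, pos = 5, neg = 4, p = 1.000000, fail to reject H0.


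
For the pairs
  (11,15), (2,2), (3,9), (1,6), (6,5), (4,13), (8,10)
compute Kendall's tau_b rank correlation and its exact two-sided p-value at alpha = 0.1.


Step 1: Enumerate the 21 unordered pairs (i,j) with i<j and classify each by sign(x_j-x_i) * sign(y_j-y_i).
  (1,2):dx=-9,dy=-13->C; (1,3):dx=-8,dy=-6->C; (1,4):dx=-10,dy=-9->C; (1,5):dx=-5,dy=-10->C
  (1,6):dx=-7,dy=-2->C; (1,7):dx=-3,dy=-5->C; (2,3):dx=+1,dy=+7->C; (2,4):dx=-1,dy=+4->D
  (2,5):dx=+4,dy=+3->C; (2,6):dx=+2,dy=+11->C; (2,7):dx=+6,dy=+8->C; (3,4):dx=-2,dy=-3->C
  (3,5):dx=+3,dy=-4->D; (3,6):dx=+1,dy=+4->C; (3,7):dx=+5,dy=+1->C; (4,5):dx=+5,dy=-1->D
  (4,6):dx=+3,dy=+7->C; (4,7):dx=+7,dy=+4->C; (5,6):dx=-2,dy=+8->D; (5,7):dx=+2,dy=+5->C
  (6,7):dx=+4,dy=-3->D
Step 2: C = 16, D = 5, total pairs = 21.
Step 3: tau = (C - D)/(n(n-1)/2) = (16 - 5)/21 = 0.523810.
Step 4: Exact two-sided p-value (enumerate n! = 5040 permutations of y under H0): p = 0.136111.
Step 5: alpha = 0.1. fail to reject H0.

tau_b = 0.5238 (C=16, D=5), p = 0.136111, fail to reject H0.
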